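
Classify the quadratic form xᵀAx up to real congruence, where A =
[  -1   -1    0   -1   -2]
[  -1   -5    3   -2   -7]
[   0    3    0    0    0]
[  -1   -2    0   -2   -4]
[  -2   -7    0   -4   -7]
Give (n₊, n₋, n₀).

step 0: pivot -1 → sign −
step 1: pivot -4 → sign −
step 2: pivot 9/4 → sign +
step 3: pivot -1 → sign −
step 4: pivot 1 → sign +
signature = (2, 3, 0)

Answer: (2, 3, 0)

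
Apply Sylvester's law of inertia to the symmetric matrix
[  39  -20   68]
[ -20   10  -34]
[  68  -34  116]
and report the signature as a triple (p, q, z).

step 0: pivot 39 → sign +
step 1: pivot -10/39 → sign −
step 2: pivot 2/5 → sign +
signature = (2, 1, 0)

Answer: (2, 1, 0)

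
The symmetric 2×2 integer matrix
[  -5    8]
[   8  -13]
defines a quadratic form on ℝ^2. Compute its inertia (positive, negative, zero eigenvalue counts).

Answer: (0, 2, 0)

Derivation:
step 0: pivot -5 → sign −
step 1: pivot -1/5 → sign −
signature = (0, 2, 0)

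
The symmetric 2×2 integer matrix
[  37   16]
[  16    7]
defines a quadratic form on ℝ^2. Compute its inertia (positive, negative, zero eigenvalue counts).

step 0: pivot 37 → sign +
step 1: pivot 3/37 → sign +
signature = (2, 0, 0)

Answer: (2, 0, 0)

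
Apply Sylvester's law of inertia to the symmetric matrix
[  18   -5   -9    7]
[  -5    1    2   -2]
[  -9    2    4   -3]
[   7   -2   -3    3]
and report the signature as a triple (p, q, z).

step 0: pivot 18 → sign +
step 1: pivot -7/18 → sign −
step 2: pivot 1/7 → sign +
step 3: pivot -2 → sign −
signature = (2, 2, 0)

Answer: (2, 2, 0)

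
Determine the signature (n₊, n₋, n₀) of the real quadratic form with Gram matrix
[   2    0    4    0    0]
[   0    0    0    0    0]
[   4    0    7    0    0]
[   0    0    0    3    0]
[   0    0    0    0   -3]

step 0: pivot 2 → sign +
step 1: pivot -1 → sign −
step 2: pivot 3 → sign +
step 3: pivot -3 → sign −
step 4: row/col 4 already zero → sign 0
signature = (2, 2, 1)

Answer: (2, 2, 1)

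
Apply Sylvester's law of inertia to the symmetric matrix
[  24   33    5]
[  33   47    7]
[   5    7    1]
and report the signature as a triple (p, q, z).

step 0: pivot 24 → sign +
step 1: pivot 13/8 → sign +
step 2: pivot -2/39 → sign −
signature = (2, 1, 0)

Answer: (2, 1, 0)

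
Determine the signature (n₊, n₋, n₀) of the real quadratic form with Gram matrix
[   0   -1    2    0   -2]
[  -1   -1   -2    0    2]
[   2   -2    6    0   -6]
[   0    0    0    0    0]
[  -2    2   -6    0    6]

Answer: (1, 2, 2)

Derivation:
step 0: pivot -1 → sign −
step 1: pivot 1 → sign +
step 2: pivot -6 → sign −
step 3: row/col 3 already zero → sign 0
step 4: row/col 4 already zero → sign 0
signature = (1, 2, 2)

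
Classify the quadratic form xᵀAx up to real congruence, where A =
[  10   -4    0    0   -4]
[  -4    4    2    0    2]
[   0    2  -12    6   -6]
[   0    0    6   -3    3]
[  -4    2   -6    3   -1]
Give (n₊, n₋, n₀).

Answer: (3, 2, 0)

Derivation:
step 0: pivot 10 → sign +
step 1: pivot 12/5 → sign +
step 2: pivot -41/3 → sign −
step 3: pivot -15/41 → sign −
step 4: pivot 2/5 → sign +
signature = (3, 2, 0)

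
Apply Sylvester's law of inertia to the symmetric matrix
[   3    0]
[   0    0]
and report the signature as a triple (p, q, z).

Answer: (1, 0, 1)

Derivation:
step 0: pivot 3 → sign +
step 1: row/col 1 already zero → sign 0
signature = (1, 0, 1)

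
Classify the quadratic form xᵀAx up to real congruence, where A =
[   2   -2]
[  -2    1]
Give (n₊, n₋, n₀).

Answer: (1, 1, 0)

Derivation:
step 0: pivot 2 → sign +
step 1: pivot -1 → sign −
signature = (1, 1, 0)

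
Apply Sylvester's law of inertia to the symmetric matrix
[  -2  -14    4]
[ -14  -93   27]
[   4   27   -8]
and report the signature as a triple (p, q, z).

Answer: (1, 2, 0)

Derivation:
step 0: pivot -2 → sign −
step 1: pivot 5 → sign +
step 2: pivot -1/5 → sign −
signature = (1, 2, 0)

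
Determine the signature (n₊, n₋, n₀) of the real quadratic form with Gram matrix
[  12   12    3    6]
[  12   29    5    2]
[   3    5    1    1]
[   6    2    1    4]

Answer: (3, 0, 1)

Derivation:
step 0: pivot 12 → sign +
step 1: pivot 17 → sign +
step 2: pivot 1/68 → sign +
step 3: row/col 3 already zero → sign 0
signature = (3, 0, 1)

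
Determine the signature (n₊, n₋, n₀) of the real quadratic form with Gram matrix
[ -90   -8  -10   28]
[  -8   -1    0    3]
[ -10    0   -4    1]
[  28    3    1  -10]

step 0: pivot -90 → sign −
step 1: pivot -13/45 → sign −
step 2: pivot -2/13 → sign −
step 3: pivot 3/2 → sign +
signature = (1, 3, 0)

Answer: (1, 3, 0)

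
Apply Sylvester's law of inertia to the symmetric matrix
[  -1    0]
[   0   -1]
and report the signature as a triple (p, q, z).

step 0: pivot -1 → sign −
step 1: pivot -1 → sign −
signature = (0, 2, 0)

Answer: (0, 2, 0)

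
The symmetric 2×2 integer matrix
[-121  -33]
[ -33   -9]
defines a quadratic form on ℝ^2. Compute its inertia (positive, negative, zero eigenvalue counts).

step 0: pivot -121 → sign −
step 1: row/col 1 already zero → sign 0
signature = (0, 1, 1)

Answer: (0, 1, 1)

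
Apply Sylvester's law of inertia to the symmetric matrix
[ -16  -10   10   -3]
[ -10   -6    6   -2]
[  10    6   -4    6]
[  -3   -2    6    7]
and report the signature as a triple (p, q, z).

step 0: pivot -16 → sign −
step 1: pivot 1/4 → sign +
step 2: pivot 2 → sign +
step 3: pivot -1/2 → sign −
signature = (2, 2, 0)

Answer: (2, 2, 0)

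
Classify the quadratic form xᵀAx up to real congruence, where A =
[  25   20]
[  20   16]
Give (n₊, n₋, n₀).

Answer: (1, 0, 1)

Derivation:
step 0: pivot 25 → sign +
step 1: row/col 1 already zero → sign 0
signature = (1, 0, 1)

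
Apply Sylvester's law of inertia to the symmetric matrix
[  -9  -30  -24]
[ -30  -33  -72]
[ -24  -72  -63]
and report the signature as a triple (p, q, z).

Answer: (2, 1, 0)

Derivation:
step 0: pivot -9 → sign −
step 1: pivot 67 → sign +
step 2: pivot 3/67 → sign +
signature = (2, 1, 0)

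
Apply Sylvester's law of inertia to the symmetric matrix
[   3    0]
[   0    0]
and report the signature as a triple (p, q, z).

step 0: pivot 3 → sign +
step 1: row/col 1 already zero → sign 0
signature = (1, 0, 1)

Answer: (1, 0, 1)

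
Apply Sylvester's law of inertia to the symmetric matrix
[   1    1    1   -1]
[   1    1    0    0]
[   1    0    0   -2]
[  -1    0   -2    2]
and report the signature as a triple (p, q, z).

step 0: pivot 1 → sign +
step 1: pivot -1 → sign −
step 2: pivot 1 → sign +
step 3: pivot -2 → sign −
signature = (2, 2, 0)

Answer: (2, 2, 0)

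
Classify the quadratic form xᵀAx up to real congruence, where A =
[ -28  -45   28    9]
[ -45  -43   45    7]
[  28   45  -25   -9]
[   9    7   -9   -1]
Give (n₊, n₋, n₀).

step 0: pivot -28 → sign −
step 1: pivot 821/28 → sign +
step 2: pivot 3 → sign +
step 3: pivot -6/821 → sign −
signature = (2, 2, 0)

Answer: (2, 2, 0)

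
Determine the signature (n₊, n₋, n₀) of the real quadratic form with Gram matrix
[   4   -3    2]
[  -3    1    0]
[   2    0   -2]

step 0: pivot 4 → sign +
step 1: pivot -5/4 → sign −
step 2: pivot -6/5 → sign −
signature = (1, 2, 0)

Answer: (1, 2, 0)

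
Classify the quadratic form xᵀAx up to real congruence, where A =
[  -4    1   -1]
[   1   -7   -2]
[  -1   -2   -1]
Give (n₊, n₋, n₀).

Answer: (0, 2, 1)

Derivation:
step 0: pivot -4 → sign −
step 1: pivot -27/4 → sign −
step 2: row/col 2 already zero → sign 0
signature = (0, 2, 1)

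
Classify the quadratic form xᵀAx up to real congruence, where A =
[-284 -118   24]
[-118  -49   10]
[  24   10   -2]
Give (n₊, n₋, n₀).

Answer: (1, 1, 1)

Derivation:
step 0: pivot -284 → sign −
step 1: pivot 2/71 → sign +
step 2: row/col 2 already zero → sign 0
signature = (1, 1, 1)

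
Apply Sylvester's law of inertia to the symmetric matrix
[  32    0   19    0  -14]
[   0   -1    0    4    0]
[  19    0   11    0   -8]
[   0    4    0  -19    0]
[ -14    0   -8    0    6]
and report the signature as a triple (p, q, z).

Answer: (2, 3, 0)

Derivation:
step 0: pivot 32 → sign +
step 1: pivot -1 → sign −
step 2: pivot -9/32 → sign −
step 3: pivot -3 → sign −
step 4: pivot 2/9 → sign +
signature = (2, 3, 0)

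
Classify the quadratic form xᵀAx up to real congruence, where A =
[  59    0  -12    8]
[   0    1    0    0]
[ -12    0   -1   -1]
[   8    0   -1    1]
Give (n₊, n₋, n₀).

Answer: (3, 1, 0)

Derivation:
step 0: pivot 59 → sign +
step 1: pivot 1 → sign +
step 2: pivot -203/59 → sign −
step 3: pivot 6/203 → sign +
signature = (3, 1, 0)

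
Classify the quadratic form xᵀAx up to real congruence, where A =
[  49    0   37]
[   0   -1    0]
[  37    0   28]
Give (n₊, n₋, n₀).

step 0: pivot 49 → sign +
step 1: pivot -1 → sign −
step 2: pivot 3/49 → sign +
signature = (2, 1, 0)

Answer: (2, 1, 0)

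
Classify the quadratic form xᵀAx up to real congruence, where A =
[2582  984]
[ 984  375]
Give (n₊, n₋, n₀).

step 0: pivot 2582 → sign +
step 1: pivot -3/1291 → sign −
signature = (1, 1, 0)

Answer: (1, 1, 0)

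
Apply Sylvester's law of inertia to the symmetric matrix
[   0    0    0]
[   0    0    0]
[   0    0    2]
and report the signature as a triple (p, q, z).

step 0: pivot 2 → sign +
step 1: row/col 1 already zero → sign 0
step 2: row/col 2 already zero → sign 0
signature = (1, 0, 2)

Answer: (1, 0, 2)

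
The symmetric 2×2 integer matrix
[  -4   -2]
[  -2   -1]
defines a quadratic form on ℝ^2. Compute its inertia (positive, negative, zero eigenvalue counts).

step 0: pivot -4 → sign −
step 1: row/col 1 already zero → sign 0
signature = (0, 1, 1)

Answer: (0, 1, 1)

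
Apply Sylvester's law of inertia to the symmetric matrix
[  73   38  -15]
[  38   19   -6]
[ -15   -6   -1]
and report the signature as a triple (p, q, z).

Answer: (2, 1, 0)

Derivation:
step 0: pivot 73 → sign +
step 1: pivot -57/73 → sign −
step 2: pivot 2/19 → sign +
signature = (2, 1, 0)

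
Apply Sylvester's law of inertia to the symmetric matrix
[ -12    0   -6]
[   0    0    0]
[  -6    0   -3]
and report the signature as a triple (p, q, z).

step 0: pivot -12 → sign −
step 1: row/col 1 already zero → sign 0
step 2: row/col 2 already zero → sign 0
signature = (0, 1, 2)

Answer: (0, 1, 2)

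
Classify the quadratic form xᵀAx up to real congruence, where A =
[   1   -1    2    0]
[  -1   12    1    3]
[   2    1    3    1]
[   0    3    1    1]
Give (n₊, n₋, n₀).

Answer: (3, 1, 0)

Derivation:
step 0: pivot 1 → sign +
step 1: pivot 11 → sign +
step 2: pivot -20/11 → sign −
step 3: pivot 1/5 → sign +
signature = (3, 1, 0)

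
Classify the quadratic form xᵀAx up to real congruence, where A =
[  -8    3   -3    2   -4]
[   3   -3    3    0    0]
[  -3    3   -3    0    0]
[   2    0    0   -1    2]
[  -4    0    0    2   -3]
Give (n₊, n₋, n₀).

Answer: (1, 3, 1)

Derivation:
step 0: pivot -8 → sign −
step 1: pivot -15/8 → sign −
step 2: pivot -1/5 → sign −
step 3: pivot 1 → sign +
step 4: row/col 4 already zero → sign 0
signature = (1, 3, 1)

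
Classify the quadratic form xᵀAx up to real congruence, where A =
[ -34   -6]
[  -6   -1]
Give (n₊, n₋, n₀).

Answer: (1, 1, 0)

Derivation:
step 0: pivot -34 → sign −
step 1: pivot 1/17 → sign +
signature = (1, 1, 0)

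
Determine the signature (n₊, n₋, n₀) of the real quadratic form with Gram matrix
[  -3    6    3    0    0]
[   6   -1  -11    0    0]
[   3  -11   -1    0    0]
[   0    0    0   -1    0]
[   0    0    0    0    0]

step 0: pivot -3 → sign −
step 1: pivot 11 → sign +
step 2: pivot -3/11 → sign −
step 3: pivot -1 → sign −
step 4: row/col 4 already zero → sign 0
signature = (1, 3, 1)

Answer: (1, 3, 1)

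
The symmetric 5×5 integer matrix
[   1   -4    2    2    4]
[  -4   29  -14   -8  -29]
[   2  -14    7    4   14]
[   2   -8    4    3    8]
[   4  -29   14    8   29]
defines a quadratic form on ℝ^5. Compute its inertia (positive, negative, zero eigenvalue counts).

step 0: pivot 1 → sign +
step 1: pivot 13 → sign +
step 2: pivot 3/13 → sign +
step 3: pivot -1 → sign −
step 4: row/col 4 already zero → sign 0
signature = (3, 1, 1)

Answer: (3, 1, 1)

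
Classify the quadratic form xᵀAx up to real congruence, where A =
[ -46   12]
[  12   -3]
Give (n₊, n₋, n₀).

step 0: pivot -46 → sign −
step 1: pivot 3/23 → sign +
signature = (1, 1, 0)

Answer: (1, 1, 0)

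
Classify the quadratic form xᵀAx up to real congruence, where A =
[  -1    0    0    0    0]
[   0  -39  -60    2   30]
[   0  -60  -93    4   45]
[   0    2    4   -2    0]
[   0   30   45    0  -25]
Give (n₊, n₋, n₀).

step 0: pivot -1 → sign −
step 1: pivot -39 → sign −
step 2: pivot -9/13 → sign −
step 3: pivot -2/3 → sign −
step 4: row/col 4 already zero → sign 0
signature = (0, 4, 1)

Answer: (0, 4, 1)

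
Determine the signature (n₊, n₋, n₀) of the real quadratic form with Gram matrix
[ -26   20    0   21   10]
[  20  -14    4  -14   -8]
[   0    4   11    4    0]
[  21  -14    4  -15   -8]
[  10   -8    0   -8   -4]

step 0: pivot -26 → sign −
step 1: pivot 18/13 → sign +
step 2: pivot -5/9 → sign −
step 3: pivot 15/2 → sign +
step 4: row/col 4 already zero → sign 0
signature = (2, 2, 1)

Answer: (2, 2, 1)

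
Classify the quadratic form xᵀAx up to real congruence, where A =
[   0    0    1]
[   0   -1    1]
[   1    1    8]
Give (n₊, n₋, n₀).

Answer: (1, 2, 0)

Derivation:
step 0: pivot -1 → sign −
step 1: pivot 9 → sign +
step 2: pivot -1/9 → sign −
signature = (1, 2, 0)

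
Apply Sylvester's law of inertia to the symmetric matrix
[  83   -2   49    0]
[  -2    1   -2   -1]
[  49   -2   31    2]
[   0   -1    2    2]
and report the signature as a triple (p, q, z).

Answer: (3, 0, 1)

Derivation:
step 0: pivot 83 → sign +
step 1: pivot 79/83 → sign +
step 2: pivot 108/79 → sign +
step 3: row/col 3 already zero → sign 0
signature = (3, 0, 1)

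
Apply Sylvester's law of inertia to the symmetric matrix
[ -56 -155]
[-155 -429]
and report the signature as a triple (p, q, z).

step 0: pivot -56 → sign −
step 1: pivot 1/56 → sign +
signature = (1, 1, 0)

Answer: (1, 1, 0)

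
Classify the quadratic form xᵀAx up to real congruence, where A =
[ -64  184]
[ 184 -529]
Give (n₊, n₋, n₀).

Answer: (0, 1, 1)

Derivation:
step 0: pivot -64 → sign −
step 1: row/col 1 already zero → sign 0
signature = (0, 1, 1)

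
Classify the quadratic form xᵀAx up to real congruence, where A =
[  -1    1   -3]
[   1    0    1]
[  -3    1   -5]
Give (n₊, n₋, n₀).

Answer: (1, 1, 1)

Derivation:
step 0: pivot -1 → sign −
step 1: pivot 1 → sign +
step 2: row/col 2 already zero → sign 0
signature = (1, 1, 1)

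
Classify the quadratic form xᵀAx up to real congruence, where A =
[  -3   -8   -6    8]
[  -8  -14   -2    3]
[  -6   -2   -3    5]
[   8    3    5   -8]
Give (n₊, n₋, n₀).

step 0: pivot -3 → sign −
step 1: pivot 22/3 → sign +
step 2: pivot -195/11 → sign −
step 3: pivot -1/130 → sign −
signature = (1, 3, 0)

Answer: (1, 3, 0)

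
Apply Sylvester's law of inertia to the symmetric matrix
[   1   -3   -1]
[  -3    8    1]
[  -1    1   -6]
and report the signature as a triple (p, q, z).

step 0: pivot 1 → sign +
step 1: pivot -1 → sign −
step 2: pivot -3 → sign −
signature = (1, 2, 0)

Answer: (1, 2, 0)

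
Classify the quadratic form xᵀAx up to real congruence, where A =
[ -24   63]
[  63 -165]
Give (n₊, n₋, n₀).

step 0: pivot -24 → sign −
step 1: pivot 3/8 → sign +
signature = (1, 1, 0)

Answer: (1, 1, 0)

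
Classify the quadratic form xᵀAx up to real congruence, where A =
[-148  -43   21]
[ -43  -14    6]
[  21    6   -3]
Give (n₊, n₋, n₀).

step 0: pivot -148 → sign −
step 1: pivot -223/148 → sign −
step 2: pivot -3/223 → sign −
signature = (0, 3, 0)

Answer: (0, 3, 0)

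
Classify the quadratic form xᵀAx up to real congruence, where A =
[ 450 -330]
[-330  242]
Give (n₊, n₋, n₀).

Answer: (1, 0, 1)

Derivation:
step 0: pivot 450 → sign +
step 1: row/col 1 already zero → sign 0
signature = (1, 0, 1)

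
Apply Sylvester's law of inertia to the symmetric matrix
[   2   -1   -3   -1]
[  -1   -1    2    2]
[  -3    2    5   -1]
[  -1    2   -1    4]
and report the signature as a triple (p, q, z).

step 0: pivot 2 → sign +
step 1: pivot -3/2 → sign −
step 2: pivot 2/3 → sign +
step 3: pivot -1 → sign −
signature = (2, 2, 0)

Answer: (2, 2, 0)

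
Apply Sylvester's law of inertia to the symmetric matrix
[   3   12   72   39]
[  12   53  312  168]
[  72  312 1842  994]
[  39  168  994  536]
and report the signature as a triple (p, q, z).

Answer: (3, 1, 0)

Derivation:
step 0: pivot 3 → sign +
step 1: pivot 5 → sign +
step 2: pivot -6/5 → sign −
step 3: pivot 1/3 → sign +
signature = (3, 1, 0)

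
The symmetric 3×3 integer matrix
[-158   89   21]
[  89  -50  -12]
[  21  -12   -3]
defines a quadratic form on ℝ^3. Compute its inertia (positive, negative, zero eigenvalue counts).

step 0: pivot -158 → sign −
step 1: pivot 21/158 → sign +
step 2: pivot -3/7 → sign −
signature = (1, 2, 0)

Answer: (1, 2, 0)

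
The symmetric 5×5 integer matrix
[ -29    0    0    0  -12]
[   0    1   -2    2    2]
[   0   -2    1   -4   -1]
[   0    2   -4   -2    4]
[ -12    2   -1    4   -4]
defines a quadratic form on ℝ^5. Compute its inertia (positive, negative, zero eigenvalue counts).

step 0: pivot -29 → sign −
step 1: pivot 1 → sign +
step 2: pivot -3 → sign −
step 3: pivot -6 → sign −
step 4: pivot -1/29 → sign −
signature = (1, 4, 0)

Answer: (1, 4, 0)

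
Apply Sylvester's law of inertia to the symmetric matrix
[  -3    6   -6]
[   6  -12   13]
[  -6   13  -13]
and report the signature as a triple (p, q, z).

step 0: pivot -3 → sign −
step 1: pivot -1 → sign −
step 2: pivot 1 → sign +
signature = (1, 2, 0)

Answer: (1, 2, 0)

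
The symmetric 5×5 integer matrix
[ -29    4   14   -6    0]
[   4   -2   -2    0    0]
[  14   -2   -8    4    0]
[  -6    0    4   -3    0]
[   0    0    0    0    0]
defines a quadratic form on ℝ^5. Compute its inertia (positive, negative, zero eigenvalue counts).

Answer: (0, 4, 1)

Derivation:
step 0: pivot -29 → sign −
step 1: pivot -42/29 → sign −
step 2: pivot -26/21 → sign −
step 3: pivot -3/13 → sign −
step 4: row/col 4 already zero → sign 0
signature = (0, 4, 1)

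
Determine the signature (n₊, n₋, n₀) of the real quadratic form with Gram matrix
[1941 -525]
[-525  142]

Answer: (1, 1, 0)

Derivation:
step 0: pivot 1941 → sign +
step 1: pivot -1/647 → sign −
signature = (1, 1, 0)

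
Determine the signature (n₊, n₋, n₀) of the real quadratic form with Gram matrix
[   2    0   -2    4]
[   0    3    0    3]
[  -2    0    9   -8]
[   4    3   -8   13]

step 0: pivot 2 → sign +
step 1: pivot 3 → sign +
step 2: pivot 7 → sign +
step 3: pivot -2/7 → sign −
signature = (3, 1, 0)

Answer: (3, 1, 0)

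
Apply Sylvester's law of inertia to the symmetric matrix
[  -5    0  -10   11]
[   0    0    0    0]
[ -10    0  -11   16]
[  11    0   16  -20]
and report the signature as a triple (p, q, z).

step 0: pivot -5 → sign −
step 1: pivot 9 → sign +
step 2: pivot 1/5 → sign +
step 3: row/col 3 already zero → sign 0
signature = (2, 1, 1)

Answer: (2, 1, 1)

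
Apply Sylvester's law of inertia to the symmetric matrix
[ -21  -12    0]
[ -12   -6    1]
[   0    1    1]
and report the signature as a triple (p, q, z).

step 0: pivot -21 → sign −
step 1: pivot 6/7 → sign +
step 2: pivot -1/6 → sign −
signature = (1, 2, 0)

Answer: (1, 2, 0)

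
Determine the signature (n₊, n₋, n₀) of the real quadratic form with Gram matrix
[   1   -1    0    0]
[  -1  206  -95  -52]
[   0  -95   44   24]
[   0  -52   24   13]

Answer: (3, 1, 0)

Derivation:
step 0: pivot 1 → sign +
step 1: pivot 205 → sign +
step 2: pivot -1/41 → sign −
step 3: pivot 1/5 → sign +
signature = (3, 1, 0)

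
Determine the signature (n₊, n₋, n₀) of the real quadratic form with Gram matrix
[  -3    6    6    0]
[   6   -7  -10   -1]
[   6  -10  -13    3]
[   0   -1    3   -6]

step 0: pivot -3 → sign −
step 1: pivot 5 → sign +
step 2: pivot -9/5 → sign −
step 3: pivot 2/9 → sign +
signature = (2, 2, 0)

Answer: (2, 2, 0)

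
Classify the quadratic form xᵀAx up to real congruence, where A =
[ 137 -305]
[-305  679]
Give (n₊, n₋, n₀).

Answer: (1, 1, 0)

Derivation:
step 0: pivot 137 → sign +
step 1: pivot -2/137 → sign −
signature = (1, 1, 0)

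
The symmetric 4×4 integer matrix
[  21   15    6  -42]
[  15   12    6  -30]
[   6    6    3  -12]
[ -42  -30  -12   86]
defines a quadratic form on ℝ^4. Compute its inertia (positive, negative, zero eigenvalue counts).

Answer: (3, 1, 0)

Derivation:
step 0: pivot 21 → sign +
step 1: pivot 9/7 → sign +
step 2: pivot -1 → sign −
step 3: pivot 2 → sign +
signature = (3, 1, 0)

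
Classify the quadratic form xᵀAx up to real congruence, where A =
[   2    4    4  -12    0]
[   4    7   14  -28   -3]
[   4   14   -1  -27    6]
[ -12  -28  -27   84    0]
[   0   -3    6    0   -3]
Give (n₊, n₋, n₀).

Answer: (4, 1, 0)

Derivation:
step 0: pivot 2 → sign +
step 1: pivot -1 → sign −
step 2: pivot 27 → sign +
step 3: pivot 1 → sign +
step 4: pivot 2/3 → sign +
signature = (4, 1, 0)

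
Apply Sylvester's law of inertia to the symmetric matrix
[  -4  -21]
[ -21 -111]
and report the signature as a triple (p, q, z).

step 0: pivot -4 → sign −
step 1: pivot -3/4 → sign −
signature = (0, 2, 0)

Answer: (0, 2, 0)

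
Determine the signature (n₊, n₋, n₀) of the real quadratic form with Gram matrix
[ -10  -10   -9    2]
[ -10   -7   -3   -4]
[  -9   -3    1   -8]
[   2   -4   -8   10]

step 0: pivot -10 → sign −
step 1: pivot 3 → sign +
step 2: pivot -29/10 → sign −
step 3: pivot 2/29 → sign +
signature = (2, 2, 0)

Answer: (2, 2, 0)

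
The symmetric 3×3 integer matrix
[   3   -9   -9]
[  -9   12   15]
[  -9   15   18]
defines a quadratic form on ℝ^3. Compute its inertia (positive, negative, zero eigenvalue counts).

Answer: (2, 1, 0)

Derivation:
step 0: pivot 3 → sign +
step 1: pivot -15 → sign −
step 2: pivot 3/5 → sign +
signature = (2, 1, 0)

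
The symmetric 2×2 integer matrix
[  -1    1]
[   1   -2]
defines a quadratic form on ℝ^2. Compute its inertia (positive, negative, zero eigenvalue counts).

step 0: pivot -1 → sign −
step 1: pivot -1 → sign −
signature = (0, 2, 0)

Answer: (0, 2, 0)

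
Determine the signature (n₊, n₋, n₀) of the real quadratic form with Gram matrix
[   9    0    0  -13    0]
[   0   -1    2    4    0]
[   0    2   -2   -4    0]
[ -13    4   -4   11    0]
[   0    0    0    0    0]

step 0: pivot 9 → sign +
step 1: pivot -1 → sign −
step 2: pivot 2 → sign +
step 3: pivot 2/9 → sign +
step 4: row/col 4 already zero → sign 0
signature = (3, 1, 1)

Answer: (3, 1, 1)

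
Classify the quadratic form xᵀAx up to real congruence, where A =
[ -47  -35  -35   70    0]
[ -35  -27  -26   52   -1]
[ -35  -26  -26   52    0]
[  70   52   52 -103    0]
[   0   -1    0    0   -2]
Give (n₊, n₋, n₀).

step 0: pivot -47 → sign −
step 1: pivot -44/47 → sign −
step 2: pivot 3/44 → sign +
step 3: pivot 1 → sign +
step 4: pivot -1 → sign −
signature = (2, 3, 0)

Answer: (2, 3, 0)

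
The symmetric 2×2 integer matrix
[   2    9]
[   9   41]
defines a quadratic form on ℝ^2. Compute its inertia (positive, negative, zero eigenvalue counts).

Answer: (2, 0, 0)

Derivation:
step 0: pivot 2 → sign +
step 1: pivot 1/2 → sign +
signature = (2, 0, 0)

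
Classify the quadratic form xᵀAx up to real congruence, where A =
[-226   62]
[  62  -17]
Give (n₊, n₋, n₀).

Answer: (1, 1, 0)

Derivation:
step 0: pivot -226 → sign −
step 1: pivot 1/113 → sign +
signature = (1, 1, 0)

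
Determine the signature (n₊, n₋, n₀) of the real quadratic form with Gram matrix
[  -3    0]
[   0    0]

step 0: pivot -3 → sign −
step 1: row/col 1 already zero → sign 0
signature = (0, 1, 1)

Answer: (0, 1, 1)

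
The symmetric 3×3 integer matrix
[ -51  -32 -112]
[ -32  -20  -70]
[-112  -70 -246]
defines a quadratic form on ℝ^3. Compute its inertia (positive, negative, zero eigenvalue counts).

Answer: (1, 2, 0)

Derivation:
step 0: pivot -51 → sign −
step 1: pivot 4/51 → sign +
step 2: pivot -1 → sign −
signature = (1, 2, 0)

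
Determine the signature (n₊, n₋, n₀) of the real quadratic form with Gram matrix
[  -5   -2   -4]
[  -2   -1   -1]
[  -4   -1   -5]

step 0: pivot -5 → sign −
step 1: pivot -1/5 → sign −
step 2: row/col 2 already zero → sign 0
signature = (0, 2, 1)

Answer: (0, 2, 1)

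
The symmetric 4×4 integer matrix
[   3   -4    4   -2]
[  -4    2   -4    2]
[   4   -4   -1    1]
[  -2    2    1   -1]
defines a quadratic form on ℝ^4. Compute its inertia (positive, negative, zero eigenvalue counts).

step 0: pivot 3 → sign +
step 1: pivot -10/3 → sign −
step 2: pivot -29/5 → sign −
step 3: pivot -6/29 → sign −
signature = (1, 3, 0)

Answer: (1, 3, 0)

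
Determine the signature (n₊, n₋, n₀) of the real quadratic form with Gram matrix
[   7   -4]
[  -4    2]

Answer: (1, 1, 0)

Derivation:
step 0: pivot 7 → sign +
step 1: pivot -2/7 → sign −
signature = (1, 1, 0)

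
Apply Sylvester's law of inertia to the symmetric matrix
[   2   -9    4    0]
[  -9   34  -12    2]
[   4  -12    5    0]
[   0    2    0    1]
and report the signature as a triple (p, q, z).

step 0: pivot 2 → sign +
step 1: pivot -13/2 → sign −
step 2: pivot 33/13 → sign +
step 3: pivot 3/11 → sign +
signature = (3, 1, 0)

Answer: (3, 1, 0)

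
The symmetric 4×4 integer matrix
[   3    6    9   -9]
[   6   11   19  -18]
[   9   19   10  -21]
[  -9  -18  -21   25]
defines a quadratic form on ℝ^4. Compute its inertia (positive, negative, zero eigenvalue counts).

step 0: pivot 3 → sign +
step 1: pivot -1 → sign −
step 2: pivot -16 → sign −
step 3: pivot 1/4 → sign +
signature = (2, 2, 0)

Answer: (2, 2, 0)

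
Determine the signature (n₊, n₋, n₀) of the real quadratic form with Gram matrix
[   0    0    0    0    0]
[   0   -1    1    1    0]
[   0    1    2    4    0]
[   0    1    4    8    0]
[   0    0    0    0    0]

Answer: (2, 1, 2)

Derivation:
step 0: pivot -1 → sign −
step 1: pivot 3 → sign +
step 2: pivot 2/3 → sign +
step 3: row/col 3 already zero → sign 0
step 4: row/col 4 already zero → sign 0
signature = (2, 1, 2)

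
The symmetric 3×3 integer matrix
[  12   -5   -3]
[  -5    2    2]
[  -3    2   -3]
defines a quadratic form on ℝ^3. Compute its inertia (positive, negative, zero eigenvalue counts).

Answer: (2, 1, 0)

Derivation:
step 0: pivot 12 → sign +
step 1: pivot -1/12 → sign −
step 2: pivot 3 → sign +
signature = (2, 1, 0)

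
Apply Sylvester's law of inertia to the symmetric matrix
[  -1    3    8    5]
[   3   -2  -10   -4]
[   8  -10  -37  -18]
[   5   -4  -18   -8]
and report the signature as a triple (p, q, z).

Answer: (1, 3, 0)

Derivation:
step 0: pivot -1 → sign −
step 1: pivot 7 → sign +
step 2: pivot -1 → sign −
step 3: pivot -2/7 → sign −
signature = (1, 3, 0)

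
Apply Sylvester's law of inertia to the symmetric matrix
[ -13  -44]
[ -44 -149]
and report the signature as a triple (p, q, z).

Answer: (0, 2, 0)

Derivation:
step 0: pivot -13 → sign −
step 1: pivot -1/13 → sign −
signature = (0, 2, 0)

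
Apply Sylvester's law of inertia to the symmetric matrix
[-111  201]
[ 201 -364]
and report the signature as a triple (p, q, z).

Answer: (0, 2, 0)

Derivation:
step 0: pivot -111 → sign −
step 1: pivot -1/37 → sign −
signature = (0, 2, 0)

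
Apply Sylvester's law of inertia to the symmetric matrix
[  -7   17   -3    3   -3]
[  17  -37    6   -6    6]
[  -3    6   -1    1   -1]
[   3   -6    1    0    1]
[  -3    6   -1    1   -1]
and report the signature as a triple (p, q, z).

Answer: (2, 2, 1)

Derivation:
step 0: pivot -7 → sign −
step 1: pivot 30/7 → sign +
step 2: pivot -1/10 → sign −
step 3: pivot 1 → sign +
step 4: row/col 4 already zero → sign 0
signature = (2, 2, 1)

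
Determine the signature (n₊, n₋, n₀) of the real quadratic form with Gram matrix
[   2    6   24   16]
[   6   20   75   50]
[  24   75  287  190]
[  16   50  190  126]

Answer: (3, 1, 0)

Derivation:
step 0: pivot 2 → sign +
step 1: pivot 2 → sign +
step 2: pivot -11/2 → sign −
step 3: pivot 6/11 → sign +
signature = (3, 1, 0)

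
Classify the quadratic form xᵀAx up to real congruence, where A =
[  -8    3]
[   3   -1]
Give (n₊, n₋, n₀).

step 0: pivot -8 → sign −
step 1: pivot 1/8 → sign +
signature = (1, 1, 0)

Answer: (1, 1, 0)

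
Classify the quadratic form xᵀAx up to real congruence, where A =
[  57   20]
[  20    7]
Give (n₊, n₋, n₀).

step 0: pivot 57 → sign +
step 1: pivot -1/57 → sign −
signature = (1, 1, 0)

Answer: (1, 1, 0)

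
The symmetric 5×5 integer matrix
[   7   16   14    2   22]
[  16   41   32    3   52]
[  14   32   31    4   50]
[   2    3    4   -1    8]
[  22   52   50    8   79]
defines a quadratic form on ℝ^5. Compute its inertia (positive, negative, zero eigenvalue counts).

step 0: pivot 7 → sign +
step 1: pivot 31/7 → sign +
step 2: pivot 3 → sign +
step 3: pivot -66/31 → sign −
step 4: pivot -3/11 → sign −
signature = (3, 2, 0)

Answer: (3, 2, 0)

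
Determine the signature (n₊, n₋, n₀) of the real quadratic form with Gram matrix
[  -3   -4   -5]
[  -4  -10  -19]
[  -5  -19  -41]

Answer: (0, 3, 0)

Derivation:
step 0: pivot -3 → sign −
step 1: pivot -14/3 → sign −
step 2: pivot -1/14 → sign −
signature = (0, 3, 0)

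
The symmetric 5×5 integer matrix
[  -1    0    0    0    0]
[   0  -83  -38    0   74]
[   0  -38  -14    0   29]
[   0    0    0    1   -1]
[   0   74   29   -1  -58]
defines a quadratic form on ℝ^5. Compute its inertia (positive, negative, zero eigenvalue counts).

step 0: pivot -1 → sign −
step 1: pivot -83 → sign −
step 2: pivot 282/83 → sign +
step 3: pivot 1 → sign +
step 4: pivot -3/94 → sign −
signature = (2, 3, 0)

Answer: (2, 3, 0)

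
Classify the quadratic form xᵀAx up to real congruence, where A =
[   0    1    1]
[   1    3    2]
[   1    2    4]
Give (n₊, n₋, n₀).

Answer: (2, 1, 0)

Derivation:
step 0: pivot 3 → sign +
step 1: pivot -1/3 → sign −
step 2: pivot 3 → sign +
signature = (2, 1, 0)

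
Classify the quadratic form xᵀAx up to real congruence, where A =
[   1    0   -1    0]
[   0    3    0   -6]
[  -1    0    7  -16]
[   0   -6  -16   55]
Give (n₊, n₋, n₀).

step 0: pivot 1 → sign +
step 1: pivot 3 → sign +
step 2: pivot 6 → sign +
step 3: pivot 1/3 → sign +
signature = (4, 0, 0)

Answer: (4, 0, 0)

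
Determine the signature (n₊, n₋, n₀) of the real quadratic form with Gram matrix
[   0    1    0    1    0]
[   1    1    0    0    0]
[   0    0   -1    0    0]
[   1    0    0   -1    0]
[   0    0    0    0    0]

Answer: (1, 2, 2)

Derivation:
step 0: pivot 1 → sign +
step 1: pivot -1 → sign −
step 2: pivot -1 → sign −
step 3: row/col 3 already zero → sign 0
step 4: row/col 4 already zero → sign 0
signature = (1, 2, 2)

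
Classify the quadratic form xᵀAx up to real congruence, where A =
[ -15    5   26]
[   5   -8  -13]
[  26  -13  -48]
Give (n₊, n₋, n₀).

step 0: pivot -15 → sign −
step 1: pivot -19/3 → sign −
step 2: pivot 3/95 → sign +
signature = (1, 2, 0)

Answer: (1, 2, 0)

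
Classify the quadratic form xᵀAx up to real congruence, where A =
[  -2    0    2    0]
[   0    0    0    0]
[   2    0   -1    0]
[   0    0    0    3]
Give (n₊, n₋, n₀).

step 0: pivot -2 → sign −
step 1: pivot 1 → sign +
step 2: pivot 3 → sign +
step 3: row/col 3 already zero → sign 0
signature = (2, 1, 1)

Answer: (2, 1, 1)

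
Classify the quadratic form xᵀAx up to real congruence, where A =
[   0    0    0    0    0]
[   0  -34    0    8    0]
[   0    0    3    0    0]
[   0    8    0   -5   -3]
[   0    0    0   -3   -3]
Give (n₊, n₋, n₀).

Answer: (1, 3, 1)

Derivation:
step 0: pivot -34 → sign −
step 1: pivot 3 → sign +
step 2: pivot -53/17 → sign −
step 3: pivot -6/53 → sign −
step 4: row/col 4 already zero → sign 0
signature = (1, 3, 1)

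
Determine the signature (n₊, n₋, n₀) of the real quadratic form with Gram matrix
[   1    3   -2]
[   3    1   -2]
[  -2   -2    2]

Answer: (1, 1, 1)

Derivation:
step 0: pivot 1 → sign +
step 1: pivot -8 → sign −
step 2: row/col 2 already zero → sign 0
signature = (1, 1, 1)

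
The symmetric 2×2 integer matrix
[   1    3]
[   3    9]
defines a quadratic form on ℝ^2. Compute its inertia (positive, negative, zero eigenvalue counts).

step 0: pivot 1 → sign +
step 1: row/col 1 already zero → sign 0
signature = (1, 0, 1)

Answer: (1, 0, 1)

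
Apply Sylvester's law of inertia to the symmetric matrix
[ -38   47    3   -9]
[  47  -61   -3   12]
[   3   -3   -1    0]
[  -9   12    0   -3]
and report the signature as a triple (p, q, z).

step 0: pivot -38 → sign −
step 1: pivot -109/38 → sign −
step 2: pivot -64/109 → sign −
step 3: pivot -3/16 → sign −
signature = (0, 4, 0)

Answer: (0, 4, 0)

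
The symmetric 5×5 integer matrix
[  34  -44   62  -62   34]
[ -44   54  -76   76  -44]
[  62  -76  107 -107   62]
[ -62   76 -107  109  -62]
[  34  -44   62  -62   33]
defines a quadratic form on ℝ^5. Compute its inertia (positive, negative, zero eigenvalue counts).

step 0: pivot 34 → sign +
step 1: pivot -50/17 → sign −
step 2: pivot 1/25 → sign +
step 3: pivot 2 → sign +
step 4: pivot -1 → sign −
signature = (3, 2, 0)

Answer: (3, 2, 0)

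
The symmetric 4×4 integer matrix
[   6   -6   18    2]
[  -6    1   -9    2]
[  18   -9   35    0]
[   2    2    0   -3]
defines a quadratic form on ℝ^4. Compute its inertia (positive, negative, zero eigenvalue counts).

step 0: pivot 6 → sign +
step 1: pivot -5 → sign −
step 2: pivot -14/5 → sign −
step 3: pivot 1/21 → sign +
signature = (2, 2, 0)

Answer: (2, 2, 0)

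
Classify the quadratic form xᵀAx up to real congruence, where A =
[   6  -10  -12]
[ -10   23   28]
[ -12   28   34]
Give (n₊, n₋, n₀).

Answer: (2, 1, 0)

Derivation:
step 0: pivot 6 → sign +
step 1: pivot 19/3 → sign +
step 2: pivot -2/19 → sign −
signature = (2, 1, 0)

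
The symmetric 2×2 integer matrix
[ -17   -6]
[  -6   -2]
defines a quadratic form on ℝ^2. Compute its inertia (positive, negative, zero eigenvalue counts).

step 0: pivot -17 → sign −
step 1: pivot 2/17 → sign +
signature = (1, 1, 0)

Answer: (1, 1, 0)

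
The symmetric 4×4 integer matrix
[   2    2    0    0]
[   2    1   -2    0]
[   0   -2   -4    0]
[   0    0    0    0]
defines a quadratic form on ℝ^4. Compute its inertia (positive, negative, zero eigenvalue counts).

step 0: pivot 2 → sign +
step 1: pivot -1 → sign −
step 2: row/col 2 already zero → sign 0
step 3: row/col 3 already zero → sign 0
signature = (1, 1, 2)

Answer: (1, 1, 2)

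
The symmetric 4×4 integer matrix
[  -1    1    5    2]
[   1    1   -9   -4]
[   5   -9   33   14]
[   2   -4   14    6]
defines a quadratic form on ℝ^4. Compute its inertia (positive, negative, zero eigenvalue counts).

step 0: pivot -1 → sign −
step 1: pivot 2 → sign +
step 2: pivot 50 → sign +
step 3: row/col 3 already zero → sign 0
signature = (2, 1, 1)

Answer: (2, 1, 1)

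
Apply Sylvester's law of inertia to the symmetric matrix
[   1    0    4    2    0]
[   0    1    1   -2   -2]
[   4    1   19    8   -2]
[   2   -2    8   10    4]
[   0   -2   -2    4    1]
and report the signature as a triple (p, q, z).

Answer: (3, 1, 1)

Derivation:
step 0: pivot 1 → sign +
step 1: pivot 1 → sign +
step 2: pivot 2 → sign +
step 3: pivot -3 → sign −
step 4: row/col 4 already zero → sign 0
signature = (3, 1, 1)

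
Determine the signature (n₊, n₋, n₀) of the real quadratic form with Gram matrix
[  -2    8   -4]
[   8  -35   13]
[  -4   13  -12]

Answer: (0, 3, 0)

Derivation:
step 0: pivot -2 → sign −
step 1: pivot -3 → sign −
step 2: pivot -1 → sign −
signature = (0, 3, 0)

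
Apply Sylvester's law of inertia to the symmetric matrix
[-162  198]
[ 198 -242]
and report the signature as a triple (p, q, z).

Answer: (0, 1, 1)

Derivation:
step 0: pivot -162 → sign −
step 1: row/col 1 already zero → sign 0
signature = (0, 1, 1)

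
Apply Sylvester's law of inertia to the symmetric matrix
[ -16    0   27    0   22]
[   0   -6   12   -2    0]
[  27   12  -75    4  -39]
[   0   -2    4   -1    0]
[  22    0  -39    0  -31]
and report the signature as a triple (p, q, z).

Answer: (0, 5, 0)

Derivation:
step 0: pivot -16 → sign −
step 1: pivot -6 → sign −
step 2: pivot -87/16 → sign −
step 3: pivot -1/3 → sign −
step 4: pivot -3/29 → sign −
signature = (0, 5, 0)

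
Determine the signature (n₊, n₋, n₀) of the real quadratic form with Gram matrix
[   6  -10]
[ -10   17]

Answer: (2, 0, 0)

Derivation:
step 0: pivot 6 → sign +
step 1: pivot 1/3 → sign +
signature = (2, 0, 0)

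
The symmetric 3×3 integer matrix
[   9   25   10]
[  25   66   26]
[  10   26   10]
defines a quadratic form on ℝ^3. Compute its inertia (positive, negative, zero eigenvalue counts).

step 0: pivot 9 → sign +
step 1: pivot -31/9 → sign −
step 2: pivot -6/31 → sign −
signature = (1, 2, 0)

Answer: (1, 2, 0)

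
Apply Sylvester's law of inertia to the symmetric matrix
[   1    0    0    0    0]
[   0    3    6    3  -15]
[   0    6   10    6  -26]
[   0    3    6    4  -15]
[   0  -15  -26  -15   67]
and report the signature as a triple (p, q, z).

Answer: (3, 1, 1)

Derivation:
step 0: pivot 1 → sign +
step 1: pivot 3 → sign +
step 2: pivot -2 → sign −
step 3: pivot 1 → sign +
step 4: row/col 4 already zero → sign 0
signature = (3, 1, 1)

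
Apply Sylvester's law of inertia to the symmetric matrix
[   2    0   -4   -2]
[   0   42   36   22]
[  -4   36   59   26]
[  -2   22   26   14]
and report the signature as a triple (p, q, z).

Answer: (3, 1, 0)

Derivation:
step 0: pivot 2 → sign +
step 1: pivot 42 → sign +
step 2: pivot 141/7 → sign +
step 3: pivot -2/141 → sign −
signature = (3, 1, 0)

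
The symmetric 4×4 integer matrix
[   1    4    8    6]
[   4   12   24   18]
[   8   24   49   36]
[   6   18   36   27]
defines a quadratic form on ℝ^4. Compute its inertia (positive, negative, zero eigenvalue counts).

step 0: pivot 1 → sign +
step 1: pivot -4 → sign −
step 2: pivot 1 → sign +
step 3: row/col 3 already zero → sign 0
signature = (2, 1, 1)

Answer: (2, 1, 1)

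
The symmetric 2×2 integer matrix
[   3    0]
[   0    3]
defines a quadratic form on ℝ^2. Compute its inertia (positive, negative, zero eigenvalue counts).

step 0: pivot 3 → sign +
step 1: pivot 3 → sign +
signature = (2, 0, 0)

Answer: (2, 0, 0)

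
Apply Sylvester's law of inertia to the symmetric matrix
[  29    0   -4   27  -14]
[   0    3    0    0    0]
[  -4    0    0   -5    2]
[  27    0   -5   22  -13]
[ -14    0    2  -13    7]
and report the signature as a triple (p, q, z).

Answer: (3, 2, 0)

Derivation:
step 0: pivot 29 → sign +
step 1: pivot 3 → sign +
step 2: pivot -16/29 → sign −
step 3: pivot -3/16 → sign −
step 4: pivot 1/3 → sign +
signature = (3, 2, 0)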